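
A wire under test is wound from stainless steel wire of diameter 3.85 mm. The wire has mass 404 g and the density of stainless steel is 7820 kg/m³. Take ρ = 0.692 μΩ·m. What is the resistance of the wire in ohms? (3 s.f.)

ρ = 0.692 μΩ·m = 6.92×10^-7 Ω·m
A = π(d/2)² = π(1.9250e-03 m)² = 1.1642e-05 m²
L = m/(density·A) = 0.404/(7820×1.1642e-05) = 4.438 m
R = ρL/A = (6.92×10^-7)(4.438)/(1.1642e-05) = 0.264 Ω

0.264 Ω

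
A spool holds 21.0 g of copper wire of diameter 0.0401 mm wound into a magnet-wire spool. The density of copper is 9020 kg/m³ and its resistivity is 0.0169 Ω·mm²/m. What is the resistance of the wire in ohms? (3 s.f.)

ρ = 0.0169 Ω·mm²/m = 1.69×10^-8 Ω·m
A = π(d/2)² = π(2.0050e-05 m)² = 1.2629e-09 m²
L = m/(density·A) = 0.021/(9020×1.2629e-09) = 1843 m
R = ρL/A = (1.69×10^-8)(1843)/(1.2629e-09) = 24700 Ω

24700 Ω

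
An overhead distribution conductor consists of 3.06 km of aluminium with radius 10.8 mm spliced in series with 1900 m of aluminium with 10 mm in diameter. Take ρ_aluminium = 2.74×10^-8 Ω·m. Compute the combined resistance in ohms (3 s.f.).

Segment 1: A = πr² = π(1.0800e-02 m)² = 3.664e-04 m²
R₁ = ρL/A = (2.74×10^-8)(3060)/(3.664e-04) = 0.2288 Ω
Segment 2: A = π(d/2)² = π(5.0000e-03 m)² = 7.854e-05 m²
R₂ = (2.74×10^-8)(1900)/(7.854e-05) = 0.6628 Ω
R = R₁ + R₂ = 0.892 Ω

0.892 Ω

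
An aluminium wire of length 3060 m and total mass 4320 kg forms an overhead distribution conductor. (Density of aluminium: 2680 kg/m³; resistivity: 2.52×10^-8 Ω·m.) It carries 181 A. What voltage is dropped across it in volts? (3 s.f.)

A = m/(density·L) = 4320/(2680×3060) = 5.2678e-04 m²
R = ρL/A = (2.52×10^-8)(3060)/(5.2678e-04) = 0.1464 Ω
V = IR = 181 × 0.1464 = 26.5 V

26.5 V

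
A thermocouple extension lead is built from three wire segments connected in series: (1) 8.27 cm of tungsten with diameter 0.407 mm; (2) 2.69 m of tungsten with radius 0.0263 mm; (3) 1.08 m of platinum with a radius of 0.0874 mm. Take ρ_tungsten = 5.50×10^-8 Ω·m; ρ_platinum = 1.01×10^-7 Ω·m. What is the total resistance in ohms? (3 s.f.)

Seg 1: A = π(d/2)² = π(2.0350e-04 m)² = 1.301e-07 m²
R_1 = (5.50×10^-8)(0.0827)/(1.301e-07) = 0.03496 Ω
Seg 2: A = πr² = π(2.6300e-05 m)² = 2.173e-09 m²
R_2 = (5.50×10^-8)(2.69)/(2.173e-09) = 68.09 Ω
Seg 3: A = πr² = π(8.7400e-05 m)² = 2.400e-08 m²
R_3 = (1.01×10^-7)(1.08)/(2.400e-08) = 4.545 Ω
R_total = R_1 + R_2 + R_3 = 72.7 Ω

72.7 Ω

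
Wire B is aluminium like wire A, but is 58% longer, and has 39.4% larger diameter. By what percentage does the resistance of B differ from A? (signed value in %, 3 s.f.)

-18.7%

R ∝ L/d², so R_B/R_A = (1 + 58/100) × (1 + 39.4/100)⁻²
= 1.58 × 0.5146 = 0.8131
(R_B − R_A)/R_A = 0.8131 − 1 = -18.7%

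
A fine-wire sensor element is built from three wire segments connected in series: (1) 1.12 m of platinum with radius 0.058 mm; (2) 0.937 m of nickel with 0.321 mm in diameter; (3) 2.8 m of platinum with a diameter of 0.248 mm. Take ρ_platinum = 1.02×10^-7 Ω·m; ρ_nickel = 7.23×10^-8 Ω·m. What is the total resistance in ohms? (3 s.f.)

17.6 Ω

Seg 1: A = πr² = π(5.8000e-05 m)² = 1.057e-08 m²
R_1 = (1.02×10^-7)(1.12)/(1.057e-08) = 10.81 Ω
Seg 2: A = π(d/2)² = π(1.6050e-04 m)² = 8.093e-08 m²
R_2 = (7.23×10^-8)(0.937)/(8.093e-08) = 0.8371 Ω
Seg 3: A = π(d/2)² = π(1.2400e-04 m)² = 4.831e-08 m²
R_3 = (1.02×10^-7)(2.8)/(4.831e-08) = 5.912 Ω
R_total = R_1 + R_2 + R_3 = 17.6 Ω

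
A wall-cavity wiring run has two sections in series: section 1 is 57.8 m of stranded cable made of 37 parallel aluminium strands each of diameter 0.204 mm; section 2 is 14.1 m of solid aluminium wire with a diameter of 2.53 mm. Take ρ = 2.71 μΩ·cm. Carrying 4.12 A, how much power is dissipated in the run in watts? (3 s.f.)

23.3 W

ρ = 2.71 μΩ·cm = 2.71×10^-8 Ω·m
Section 1: A_strand = π(1.0200e-04)² = 3.269e-08 m²; R₁ = ρL/(N·A_s) = (2.71×10^-8)(57.8)/(37×3.269e-08) = 1.295 Ω
Section 2: A = π(d/2)² = π(1.2650e-03 m)² = 5.027e-06 m²
R₂ = (2.71×10^-8)(14.1)/(5.027e-06) = 0.07601 Ω
R = R₁ + R₂ = 1.371 Ω
P = I²R = (4.12)² × 1.371 = 23.3 W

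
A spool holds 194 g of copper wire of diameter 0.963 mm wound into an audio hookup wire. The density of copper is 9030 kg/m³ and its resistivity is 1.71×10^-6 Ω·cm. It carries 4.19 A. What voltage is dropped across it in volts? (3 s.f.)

ρ = 1.71×10^-6 Ω·cm = 1.71×10^-8 Ω·m
A = π(d/2)² = π(4.8150e-04 m)² = 7.2835e-07 m²
L = m/(density·A) = 0.194/(9030×7.2835e-07) = 29.5 m
R = ρL/A = (1.71×10^-8)(29.5)/(7.2835e-07) = 0.6925 Ω
V = IR = 4.19 × 0.6925 = 2.90 V

2.90 V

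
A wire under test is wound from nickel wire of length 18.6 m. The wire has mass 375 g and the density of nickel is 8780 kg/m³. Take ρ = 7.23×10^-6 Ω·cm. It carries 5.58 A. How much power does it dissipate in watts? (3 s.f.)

ρ = 7.23×10^-6 Ω·cm = 7.23×10^-8 Ω·m
A = m/(density·L) = 0.375/(8780×18.6) = 2.2963e-06 m²
R = ρL/A = (7.23×10^-8)(18.6)/(2.2963e-06) = 0.5856 Ω
P = I²R = (5.58)² × 0.5856 = 18.2 W

18.2 W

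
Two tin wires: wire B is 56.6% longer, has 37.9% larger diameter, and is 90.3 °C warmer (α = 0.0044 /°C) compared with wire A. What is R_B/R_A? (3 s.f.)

1.15

R ∝ ρL/d² with ρ ∝ (1+αΔT), so R_B/R_A = (1 + 56.6/100) × (1 + 37.9/100)⁻² × (1 + 0.0044×90.3)
= 1.566 × 0.5259 × 1.397 = 1.15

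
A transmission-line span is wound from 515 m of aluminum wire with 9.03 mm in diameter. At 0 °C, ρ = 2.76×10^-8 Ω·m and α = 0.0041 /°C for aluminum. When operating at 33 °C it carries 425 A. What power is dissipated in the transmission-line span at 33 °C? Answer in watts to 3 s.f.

45500 W

A = π(d/2)² = π(4.5150e-03 m)² = 6.404e-05 m²
R₍0₎ = ρL/A = (2.76×10^-8)(515)/(6.404e-05) = 0.2219 Ω
R₍33₎ = R₍0₎(1 + αΔT) = 0.2219 × (1 + 0.0041×33) = 0.252 Ω
P = I²R = (425)² × 0.252 = 45500 W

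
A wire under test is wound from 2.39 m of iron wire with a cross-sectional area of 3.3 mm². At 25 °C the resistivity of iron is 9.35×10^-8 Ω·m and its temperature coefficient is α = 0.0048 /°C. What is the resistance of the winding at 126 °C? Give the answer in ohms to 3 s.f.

0.101 Ω

A = 3.3 mm² = 3.300e-06 m²
R₍25°C₎ = ρL/A = (9.35×10^-8)(2.39)/(3.300e-06) = 0.06772 Ω
R = R₀(1 + αΔT) = 0.06772(1 + 0.0048×101) = 0.101 Ω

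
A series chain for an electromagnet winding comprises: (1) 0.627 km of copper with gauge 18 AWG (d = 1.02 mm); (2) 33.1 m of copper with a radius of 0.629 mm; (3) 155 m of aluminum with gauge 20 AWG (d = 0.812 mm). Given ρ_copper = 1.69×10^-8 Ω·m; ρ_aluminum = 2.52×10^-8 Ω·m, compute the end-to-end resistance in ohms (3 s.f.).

21.0 Ω

Seg 1: A = π(1.02/2 mm)² = π(5.1000e-04 m)² = 8.171e-07 m²
R_1 = (1.69×10^-8)(627)/(8.171e-07) = 12.97 Ω
Seg 2: A = πr² = π(6.2900e-04 m)² = 1.243e-06 m²
R_2 = (1.69×10^-8)(33.1)/(1.243e-06) = 0.4501 Ω
Seg 3: A = π(0.812/2 mm)² = π(4.0600e-04 m)² = 5.178e-07 m²
R_3 = (2.52×10^-8)(155)/(5.178e-07) = 7.543 Ω
R_total = R_1 + R_2 + R_3 = 21.0 Ω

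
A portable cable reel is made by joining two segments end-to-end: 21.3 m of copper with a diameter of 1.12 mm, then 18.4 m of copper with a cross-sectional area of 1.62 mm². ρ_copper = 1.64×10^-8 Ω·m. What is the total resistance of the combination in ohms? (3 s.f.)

0.541 Ω

Segment 1: A = π(d/2)² = π(5.6000e-04 m)² = 9.852e-07 m²
R₁ = ρL/A = (1.64×10^-8)(21.3)/(9.852e-07) = 0.3546 Ω
Segment 2: A = 1.62 mm² = 1.620e-06 m²
R₂ = (1.64×10^-8)(18.4)/(1.620e-06) = 0.1863 Ω
R = R₁ + R₂ = 0.541 Ω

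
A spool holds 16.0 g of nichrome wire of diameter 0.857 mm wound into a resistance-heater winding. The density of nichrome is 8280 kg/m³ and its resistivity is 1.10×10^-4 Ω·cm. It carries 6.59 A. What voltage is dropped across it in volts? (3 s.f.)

ρ = 1.10×10^-4 Ω·cm = 1.10×10^-6 Ω·m
A = π(d/2)² = π(4.2850e-04 m)² = 5.7683e-07 m²
L = m/(density·A) = 0.016/(8280×5.7683e-07) = 3.35 m
R = ρL/A = (1.10×10^-6)(3.35)/(5.7683e-07) = 6.388 Ω
V = IR = 6.59 × 6.388 = 42.1 V

42.1 V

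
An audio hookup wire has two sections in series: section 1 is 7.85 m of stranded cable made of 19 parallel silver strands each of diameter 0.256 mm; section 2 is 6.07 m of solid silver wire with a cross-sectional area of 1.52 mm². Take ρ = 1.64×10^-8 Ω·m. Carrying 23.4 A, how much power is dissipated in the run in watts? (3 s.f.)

Section 1: A_strand = π(1.2800e-04)² = 5.147e-08 m²; R₁ = ρL/(N·A_s) = (1.64×10^-8)(7.85)/(19×5.147e-08) = 0.1316 Ω
Section 2: A = 1.52 mm² = 1.520e-06 m²
R₂ = (1.64×10^-8)(6.07)/(1.520e-06) = 0.06549 Ω
R = R₁ + R₂ = 0.1971 Ω
P = I²R = (23.4)² × 0.1971 = 108 W

108 W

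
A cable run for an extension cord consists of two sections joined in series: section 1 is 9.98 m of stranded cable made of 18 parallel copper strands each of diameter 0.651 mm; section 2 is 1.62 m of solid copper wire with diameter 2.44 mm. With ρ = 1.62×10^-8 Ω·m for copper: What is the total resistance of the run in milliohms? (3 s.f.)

Section 1: A_strand = π(3.2550e-04)² = 3.329e-07 m²; R₁ = ρL/(N·A_s) = (1.62×10^-8)(9.98)/(18×3.329e-07) = 0.02698 Ω
Section 2: A = π(d/2)² = π(1.2200e-03 m)² = 4.676e-06 m²
R₂ = (1.62×10^-8)(1.62)/(4.676e-06) = 0.005613 Ω
R = R₁ + R₂ = 32.6 mΩ

32.6 mΩ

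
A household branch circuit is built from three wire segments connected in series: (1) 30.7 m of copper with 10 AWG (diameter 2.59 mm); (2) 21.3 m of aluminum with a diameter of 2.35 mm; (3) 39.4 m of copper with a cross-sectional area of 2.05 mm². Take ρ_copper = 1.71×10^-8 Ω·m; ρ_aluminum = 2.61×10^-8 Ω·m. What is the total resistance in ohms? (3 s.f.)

Seg 1: A = π(2.59/2 mm)² = π(1.2950e-03 m)² = 5.269e-06 m²
R_1 = (1.71×10^-8)(30.7)/(5.269e-06) = 0.09964 Ω
Seg 2: A = π(d/2)² = π(1.1750e-03 m)² = 4.337e-06 m²
R_2 = (2.61×10^-8)(21.3)/(4.337e-06) = 0.1282 Ω
Seg 3: A = 2.05 mm² = 2.050e-06 m²
R_3 = (1.71×10^-8)(39.4)/(2.050e-06) = 0.3287 Ω
R_total = R_1 + R_2 + R_3 = 0.556 Ω

0.556 Ω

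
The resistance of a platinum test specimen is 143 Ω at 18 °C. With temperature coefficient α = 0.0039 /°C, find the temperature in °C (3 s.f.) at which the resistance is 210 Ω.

R = R₀(1 + α(T − T₀)) ⇒ T = T₀ + (R/R₀ − 1)/α
T = 18 + (210/143 − 1)/0.0039 = 18 + (0.4685)/0.0039 = 138 °C

138 °C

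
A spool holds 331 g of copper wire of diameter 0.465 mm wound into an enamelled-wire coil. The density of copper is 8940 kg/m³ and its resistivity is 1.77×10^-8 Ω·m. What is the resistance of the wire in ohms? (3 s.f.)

A = π(d/2)² = π(2.3250e-04 m)² = 1.6982e-07 m²
L = m/(density·A) = 0.331/(8940×1.6982e-07) = 218 m
R = ρL/A = (1.77×10^-8)(218)/(1.6982e-07) = 22.7 Ω

22.7 Ω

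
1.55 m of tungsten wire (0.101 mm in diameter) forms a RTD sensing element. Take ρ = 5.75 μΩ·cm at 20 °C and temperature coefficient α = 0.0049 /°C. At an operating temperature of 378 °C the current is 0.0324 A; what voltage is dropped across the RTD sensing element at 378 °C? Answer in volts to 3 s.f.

ρ = 5.75 μΩ·cm = 5.75×10^-8 Ω·m
A = π(d/2)² = π(5.0500e-05 m)² = 8.012e-09 m²
R₍20₎ = ρL/A = (5.75×10^-8)(1.55)/(8.012e-09) = 11.12 Ω
R₍378₎ = R₍20₎(1 + αΔT) = 11.12 × (1 + 0.0049×358) = 30.64 Ω
V = IR = 0.0324 × 30.64 = 0.993 V

0.993 V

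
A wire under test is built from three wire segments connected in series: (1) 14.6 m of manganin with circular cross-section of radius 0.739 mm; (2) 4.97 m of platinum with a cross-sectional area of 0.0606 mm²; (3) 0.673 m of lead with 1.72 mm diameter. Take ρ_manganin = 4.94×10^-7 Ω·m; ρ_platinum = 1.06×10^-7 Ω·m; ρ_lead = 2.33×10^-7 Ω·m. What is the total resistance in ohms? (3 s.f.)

13.0 Ω

Seg 1: A = πr² = π(7.3900e-04 m)² = 1.716e-06 m²
R_1 = (4.94×10^-7)(14.6)/(1.716e-06) = 4.204 Ω
Seg 2: A = 0.0606 mm² = 6.060e-08 m²
R_2 = (1.06×10^-7)(4.97)/(6.060e-08) = 8.693 Ω
Seg 3: A = π(d/2)² = π(8.6000e-04 m)² = 2.324e-06 m²
R_3 = (2.33×10^-7)(0.673)/(2.324e-06) = 0.06749 Ω
R_total = R_1 + R_2 + R_3 = 13.0 Ω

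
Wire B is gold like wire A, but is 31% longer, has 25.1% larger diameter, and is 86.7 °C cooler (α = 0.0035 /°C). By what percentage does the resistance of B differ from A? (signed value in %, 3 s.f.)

-41.7%

R ∝ ρL/d² with ρ ∝ (1+αΔT), so R_B/R_A = (1 + 31/100) × (1 + 25.1/100)⁻² × (1 − 0.0035×86.7)
= 1.31 × 0.639 × 0.6966 = 0.583
(R_B − R_A)/R_A = 0.583 − 1 = -41.7%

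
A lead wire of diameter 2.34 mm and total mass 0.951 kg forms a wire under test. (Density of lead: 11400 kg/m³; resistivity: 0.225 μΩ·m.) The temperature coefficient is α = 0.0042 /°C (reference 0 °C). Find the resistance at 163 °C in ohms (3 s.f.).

ρ = 0.225 μΩ·m = 2.25×10^-7 Ω·m
A = π(d/2)² = π(1.1700e-03 m)² = 4.3005e-06 m²
L = m/(density·A) = 0.951/(11400×4.3005e-06) = 19.4 m
R = ρL/A = (2.25×10^-7)(19.4)/(4.3005e-06) = 1.015 Ω
R(163 °C) = 1.015 × (1 + 0.0042×163) = 1.71 Ω

1.71 Ω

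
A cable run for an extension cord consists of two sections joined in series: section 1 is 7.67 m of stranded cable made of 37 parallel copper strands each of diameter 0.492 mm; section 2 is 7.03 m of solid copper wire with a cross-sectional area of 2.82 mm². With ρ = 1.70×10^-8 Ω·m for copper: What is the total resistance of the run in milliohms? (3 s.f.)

Section 1: A_strand = π(2.4600e-04)² = 1.901e-07 m²; R₁ = ρL/(N·A_s) = (1.70×10^-8)(7.67)/(37×1.901e-07) = 0.01854 Ω
Section 2: A = 2.82 mm² = 2.820e-06 m²
R₂ = (1.70×10^-8)(7.03)/(2.820e-06) = 0.04238 Ω
R = R₁ + R₂ = 60.9 mΩ

60.9 mΩ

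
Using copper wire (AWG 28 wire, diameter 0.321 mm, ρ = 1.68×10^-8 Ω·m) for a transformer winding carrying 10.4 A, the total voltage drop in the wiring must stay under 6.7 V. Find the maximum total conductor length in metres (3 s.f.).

3.10 m

A = π(0.321/2 mm)² = π(1.6050e-04 m)² = 8.093e-08 m²
L_max = V_max·A/(1·ρI) = (6.7)(8.093e-08)/(1.68×10^-8×10.4) = 3.10 m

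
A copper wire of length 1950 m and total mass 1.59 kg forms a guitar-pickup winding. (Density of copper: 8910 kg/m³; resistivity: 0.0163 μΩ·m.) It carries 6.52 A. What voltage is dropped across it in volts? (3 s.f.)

ρ = 0.0163 μΩ·m = 1.63×10^-8 Ω·m
A = m/(density·L) = 1.59/(8910×1950) = 9.1513e-08 m²
R = ρL/A = (1.63×10^-8)(1950)/(9.1513e-08) = 347.3 Ω
V = IR = 6.52 × 347.3 = 2260 V

2260 V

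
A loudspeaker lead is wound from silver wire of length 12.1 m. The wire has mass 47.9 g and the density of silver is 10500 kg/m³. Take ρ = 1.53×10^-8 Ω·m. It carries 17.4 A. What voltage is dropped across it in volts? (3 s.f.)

8.54 V

A = m/(density·L) = 0.0479/(10500×12.1) = 3.7702e-07 m²
R = ρL/A = (1.53×10^-8)(12.1)/(3.7702e-07) = 0.491 Ω
V = IR = 17.4 × 0.491 = 8.54 V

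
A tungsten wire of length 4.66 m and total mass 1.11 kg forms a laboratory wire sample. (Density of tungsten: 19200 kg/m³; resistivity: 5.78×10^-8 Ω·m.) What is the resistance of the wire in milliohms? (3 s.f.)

21.7 mΩ

A = m/(density·L) = 1.11/(19200×4.66) = 1.2406e-05 m²
R = ρL/A = (5.78×10^-8)(4.66)/(1.2406e-05) = 21.7 mΩ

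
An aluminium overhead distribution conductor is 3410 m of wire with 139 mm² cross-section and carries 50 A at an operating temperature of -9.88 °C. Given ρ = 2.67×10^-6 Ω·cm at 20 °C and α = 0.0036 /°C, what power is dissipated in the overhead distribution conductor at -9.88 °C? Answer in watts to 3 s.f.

1460 W

ρ = 2.67×10^-6 Ω·cm = 2.67×10^-8 Ω·m
A = 139 mm² = 1.390e-04 m²
R₍20₎ = ρL/A = (2.67×10^-8)(3410)/(1.390e-04) = 0.655 Ω
R₍-9.88₎ = R₍20₎(1 + αΔT) = 0.655 × (1 + 0.0036×-29.9) = 0.5846 Ω
P = I²R = (50)² × 0.5846 = 1460 W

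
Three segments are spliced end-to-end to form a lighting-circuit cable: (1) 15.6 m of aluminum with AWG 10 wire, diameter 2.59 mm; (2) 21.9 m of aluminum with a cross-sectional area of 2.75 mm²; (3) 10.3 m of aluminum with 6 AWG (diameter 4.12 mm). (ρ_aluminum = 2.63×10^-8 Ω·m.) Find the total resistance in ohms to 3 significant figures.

0.308 Ω

Seg 1: A = π(2.59/2 mm)² = π(1.2950e-03 m)² = 5.269e-06 m²
R_1 = (2.63×10^-8)(15.6)/(5.269e-06) = 0.07787 Ω
Seg 2: A = 2.75 mm² = 2.750e-06 m²
R_2 = (2.63×10^-8)(21.9)/(2.750e-06) = 0.2094 Ω
Seg 3: A = π(4.12/2 mm)² = π(2.0600e-03 m)² = 1.333e-05 m²
R_3 = (2.63×10^-8)(10.3)/(1.333e-05) = 0.02032 Ω
R_total = R_1 + R_2 + R_3 = 0.308 Ω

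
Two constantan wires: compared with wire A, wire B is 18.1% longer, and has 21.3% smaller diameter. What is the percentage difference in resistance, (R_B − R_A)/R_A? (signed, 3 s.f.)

90.7%

R ∝ L/d², so R_B/R_A = (1 + 18.1/100) × (1 − 21.3/100)⁻²
= 1.181 × 1.615 = 1.907
(R_B − R_A)/R_A = 1.907 − 1 = 90.7%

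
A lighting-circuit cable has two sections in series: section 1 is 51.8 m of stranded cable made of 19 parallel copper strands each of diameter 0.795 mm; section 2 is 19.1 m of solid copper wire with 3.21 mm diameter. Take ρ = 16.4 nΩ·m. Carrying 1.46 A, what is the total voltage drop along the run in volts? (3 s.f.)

0.188 V

ρ = 16.4 nΩ·m = 1.64×10^-8 Ω·m
Section 1: A_strand = π(3.9750e-04)² = 4.964e-07 m²; R₁ = ρL/(N·A_s) = (1.64×10^-8)(51.8)/(19×4.964e-07) = 0.09007 Ω
Section 2: A = π(d/2)² = π(1.6050e-03 m)² = 8.093e-06 m²
R₂ = (1.64×10^-8)(19.1)/(8.093e-06) = 0.03871 Ω
R = R₁ + R₂ = 0.1288 Ω
V = IR = 1.46 × 0.1288 = 0.188 V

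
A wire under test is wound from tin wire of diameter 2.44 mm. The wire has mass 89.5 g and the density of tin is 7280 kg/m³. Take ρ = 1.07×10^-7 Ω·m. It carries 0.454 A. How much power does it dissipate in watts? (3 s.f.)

0.0124 W

A = π(d/2)² = π(1.2200e-03 m)² = 4.6759e-06 m²
L = m/(density·A) = 0.0895/(7280×4.6759e-06) = 2.629 m
R = ρL/A = (1.07×10^-7)(2.629)/(4.6759e-06) = 0.06016 Ω
P = I²R = (0.454)² × 0.06016 = 0.0124 W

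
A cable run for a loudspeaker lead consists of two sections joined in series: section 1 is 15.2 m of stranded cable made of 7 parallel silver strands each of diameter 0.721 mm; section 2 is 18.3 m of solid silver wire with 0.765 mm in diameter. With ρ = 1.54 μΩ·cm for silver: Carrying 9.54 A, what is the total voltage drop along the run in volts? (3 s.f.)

6.63 V

ρ = 1.54 μΩ·cm = 1.54×10^-8 Ω·m
Section 1: A_strand = π(3.6050e-04)² = 4.083e-07 m²; R₁ = ρL/(N·A_s) = (1.54×10^-8)(15.2)/(7×4.083e-07) = 0.0819 Ω
Section 2: A = π(d/2)² = π(3.8250e-04 m)² = 4.596e-07 m²
R₂ = (1.54×10^-8)(18.3)/(4.596e-07) = 0.6131 Ω
R = R₁ + R₂ = 0.695 Ω
V = IR = 9.54 × 0.695 = 6.63 V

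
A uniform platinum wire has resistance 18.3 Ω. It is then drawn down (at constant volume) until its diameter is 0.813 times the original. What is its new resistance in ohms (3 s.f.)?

Volume constant ⇒ L' = L/r² with r = 0.813. R' = ρL'/A' = ρ(L/r²)/(πr²d₀²/4) = R/r⁴.
R' = 2.289 × 18.3 = 41.9 Ω

41.9 Ω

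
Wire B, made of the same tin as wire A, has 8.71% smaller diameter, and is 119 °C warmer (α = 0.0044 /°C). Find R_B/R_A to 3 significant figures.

R ∝ ρL/d² with ρ ∝ (1+αΔT), so R_B/R_A = (1 − 8.71/100)⁻² × (1 + 0.0044×119)
= 1.2 × 1.524 = 1.83

1.83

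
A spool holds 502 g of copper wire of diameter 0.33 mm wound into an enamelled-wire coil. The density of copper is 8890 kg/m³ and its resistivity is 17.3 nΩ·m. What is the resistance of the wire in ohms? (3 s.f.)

134 Ω

ρ = 17.3 nΩ·m = 1.73×10^-8 Ω·m
A = π(d/2)² = π(1.6500e-04 m)² = 8.5530e-08 m²
L = m/(density·A) = 0.502/(8890×8.5530e-08) = 660.2 m
R = ρL/A = (1.73×10^-8)(660.2)/(8.5530e-08) = 134 Ω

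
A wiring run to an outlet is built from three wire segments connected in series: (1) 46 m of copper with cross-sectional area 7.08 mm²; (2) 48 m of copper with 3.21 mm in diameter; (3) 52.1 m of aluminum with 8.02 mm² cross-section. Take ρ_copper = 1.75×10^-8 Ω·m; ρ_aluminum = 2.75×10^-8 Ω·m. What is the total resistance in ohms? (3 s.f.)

Seg 1: A = 7.08 mm² = 7.080e-06 m²
R_1 = (1.75×10^-8)(46)/(7.080e-06) = 0.1137 Ω
Seg 2: A = π(d/2)² = π(1.6050e-03 m)² = 8.093e-06 m²
R_2 = (1.75×10^-8)(48)/(8.093e-06) = 0.1038 Ω
Seg 3: A = 8.02 mm² = 8.020e-06 m²
R_3 = (2.75×10^-8)(52.1)/(8.020e-06) = 0.1786 Ω
R_total = R_1 + R_2 + R_3 = 0.396 Ω

0.396 Ω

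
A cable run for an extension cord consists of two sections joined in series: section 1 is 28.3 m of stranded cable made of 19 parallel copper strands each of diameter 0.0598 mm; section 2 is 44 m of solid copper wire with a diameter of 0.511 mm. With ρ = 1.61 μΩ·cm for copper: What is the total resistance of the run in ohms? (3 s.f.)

ρ = 1.61 μΩ·cm = 1.61×10^-8 Ω·m
Section 1: A_strand = π(2.9900e-05)² = 2.809e-09 m²; R₁ = ρL/(N·A_s) = (1.61×10^-8)(28.3)/(19×2.809e-09) = 8.538 Ω
Section 2: A = π(d/2)² = π(2.5550e-04 m)² = 2.051e-07 m²
R₂ = (1.61×10^-8)(44)/(2.051e-07) = 3.454 Ω
R = R₁ + R₂ = 12.0 Ω

12.0 Ω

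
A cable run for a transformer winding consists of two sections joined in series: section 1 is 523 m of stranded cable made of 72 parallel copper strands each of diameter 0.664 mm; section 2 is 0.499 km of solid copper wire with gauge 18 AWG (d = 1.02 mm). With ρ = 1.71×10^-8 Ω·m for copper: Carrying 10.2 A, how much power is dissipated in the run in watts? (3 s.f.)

Section 1: A_strand = π(3.3200e-04)² = 3.463e-07 m²; R₁ = ρL/(N·A_s) = (1.71×10^-8)(523)/(72×3.463e-07) = 0.3587 Ω
Section 2: A = π(1.02/2 mm)² = π(5.1000e-04 m)² = 8.171e-07 m²
R₂ = (1.71×10^-8)(499)/(8.171e-07) = 10.44 Ω
R = R₁ + R₂ = 10.8 Ω
P = I²R = (10.2)² × 10.8 = 1120 W

1120 W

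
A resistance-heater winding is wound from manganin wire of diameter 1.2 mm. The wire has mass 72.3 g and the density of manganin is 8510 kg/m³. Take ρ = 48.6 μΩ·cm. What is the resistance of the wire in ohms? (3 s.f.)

ρ = 48.6 μΩ·cm = 4.86×10^-7 Ω·m
A = π(d/2)² = π(6.0000e-04 m)² = 1.1310e-06 m²
L = m/(density·A) = 0.0723/(8510×1.1310e-06) = 7.512 m
R = ρL/A = (4.86×10^-7)(7.512)/(1.1310e-06) = 3.23 Ω

3.23 Ω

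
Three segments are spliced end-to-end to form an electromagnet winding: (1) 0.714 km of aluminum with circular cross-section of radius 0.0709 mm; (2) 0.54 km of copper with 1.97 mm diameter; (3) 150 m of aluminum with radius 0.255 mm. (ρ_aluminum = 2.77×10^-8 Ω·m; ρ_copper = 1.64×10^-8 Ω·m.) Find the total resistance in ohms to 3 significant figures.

1280 Ω

Seg 1: A = πr² = π(7.0900e-05 m)² = 1.579e-08 m²
R_1 = (2.77×10^-8)(714)/(1.579e-08) = 1252 Ω
Seg 2: A = π(d/2)² = π(9.8500e-04 m)² = 3.048e-06 m²
R_2 = (1.64×10^-8)(540)/(3.048e-06) = 2.905 Ω
Seg 3: A = πr² = π(2.5500e-04 m)² = 2.043e-07 m²
R_3 = (2.77×10^-8)(150)/(2.043e-07) = 20.34 Ω
R_total = R_1 + R_2 + R_3 = 1280 Ω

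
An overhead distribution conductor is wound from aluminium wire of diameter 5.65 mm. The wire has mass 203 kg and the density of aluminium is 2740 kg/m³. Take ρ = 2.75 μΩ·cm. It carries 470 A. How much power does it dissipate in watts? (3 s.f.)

7.16×10^5 W

ρ = 2.75 μΩ·cm = 2.75×10^-8 Ω·m
A = π(d/2)² = π(2.8250e-03 m)² = 2.5072e-05 m²
L = m/(density·A) = 203/(2740×2.5072e-05) = 2955 m
R = ρL/A = (2.75×10^-8)(2955)/(2.5072e-05) = 3.241 Ω
P = I²R = (470)² × 3.241 = 7.16×10^5 W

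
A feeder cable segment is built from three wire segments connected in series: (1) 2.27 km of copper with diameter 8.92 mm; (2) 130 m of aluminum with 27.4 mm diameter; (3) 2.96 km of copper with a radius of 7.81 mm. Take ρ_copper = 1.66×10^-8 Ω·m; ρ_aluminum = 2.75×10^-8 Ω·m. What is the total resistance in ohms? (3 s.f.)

0.865 Ω

Seg 1: A = π(d/2)² = π(4.4600e-03 m)² = 6.249e-05 m²
R_1 = (1.66×10^-8)(2270)/(6.249e-05) = 0.603 Ω
Seg 2: A = π(d/2)² = π(1.3700e-02 m)² = 5.896e-04 m²
R_2 = (2.75×10^-8)(130)/(5.896e-04) = 0.006063 Ω
Seg 3: A = πr² = π(7.8100e-03 m)² = 1.916e-04 m²
R_3 = (1.66×10^-8)(2960)/(1.916e-04) = 0.2564 Ω
R_total = R_1 + R_2 + R_3 = 0.865 Ω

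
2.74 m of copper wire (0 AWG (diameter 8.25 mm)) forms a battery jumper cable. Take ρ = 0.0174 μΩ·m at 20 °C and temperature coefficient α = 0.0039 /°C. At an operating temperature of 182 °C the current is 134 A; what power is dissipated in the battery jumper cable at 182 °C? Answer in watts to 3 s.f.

26.1 W

ρ = 0.0174 μΩ·m = 1.74×10^-8 Ω·m
A = π(8.25/2 mm)² = π(4.1250e-03 m)² = 5.346e-05 m²
R₍20₎ = ρL/A = (1.74×10^-8)(2.74)/(5.346e-05) = 8.919×10^-4 Ω
R₍182₎ = R₍20₎(1 + αΔT) = 8.919×10^-4 × (1 + 0.0039×162) = 0.001455 Ω
P = I²R = (134)² × 0.001455 = 26.1 W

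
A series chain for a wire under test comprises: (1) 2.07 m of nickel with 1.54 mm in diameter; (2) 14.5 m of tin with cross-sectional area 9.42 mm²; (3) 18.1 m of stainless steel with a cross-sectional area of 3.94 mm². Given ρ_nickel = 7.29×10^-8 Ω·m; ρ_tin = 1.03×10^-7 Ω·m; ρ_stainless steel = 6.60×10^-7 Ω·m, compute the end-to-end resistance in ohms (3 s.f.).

Seg 1: A = π(d/2)² = π(7.7000e-04 m)² = 1.863e-06 m²
R_1 = (7.29×10^-8)(2.07)/(1.863e-06) = 0.08102 Ω
Seg 2: A = 9.42 mm² = 9.420e-06 m²
R_2 = (1.03×10^-7)(14.5)/(9.420e-06) = 0.1585 Ω
Seg 3: A = 3.94 mm² = 3.940e-06 m²
R_3 = (6.60×10^-7)(18.1)/(3.940e-06) = 3.032 Ω
R_total = R_1 + R_2 + R_3 = 3.27 Ω

3.27 Ω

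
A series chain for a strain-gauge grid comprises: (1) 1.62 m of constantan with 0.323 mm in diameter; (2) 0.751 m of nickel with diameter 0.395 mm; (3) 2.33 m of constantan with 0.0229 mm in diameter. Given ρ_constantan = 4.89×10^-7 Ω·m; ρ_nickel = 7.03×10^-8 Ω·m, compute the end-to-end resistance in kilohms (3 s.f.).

2.78 kΩ

Seg 1: A = π(d/2)² = π(1.6150e-04 m)² = 8.194e-08 m²
R_1 = (4.89×10^-7)(1.62)/(8.194e-08) = 9.668 Ω
Seg 2: A = π(d/2)² = π(1.9750e-04 m)² = 1.225e-07 m²
R_2 = (7.03×10^-8)(0.751)/(1.225e-07) = 0.4308 Ω
Seg 3: A = π(d/2)² = π(1.1450e-05 m)² = 4.119e-10 m²
R_3 = (4.89×10^-7)(2.33)/(4.119e-10) = 2766 Ω
R_total = R_1 + R_2 + R_3 = 2.78 kΩ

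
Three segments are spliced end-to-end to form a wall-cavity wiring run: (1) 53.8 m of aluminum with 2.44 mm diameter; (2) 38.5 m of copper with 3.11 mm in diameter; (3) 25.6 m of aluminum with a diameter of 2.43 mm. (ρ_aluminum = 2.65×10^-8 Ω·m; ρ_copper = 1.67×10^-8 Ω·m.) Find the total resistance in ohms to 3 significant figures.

Seg 1: A = π(d/2)² = π(1.2200e-03 m)² = 4.676e-06 m²
R_1 = (2.65×10^-8)(53.8)/(4.676e-06) = 0.3049 Ω
Seg 2: A = π(d/2)² = π(1.5550e-03 m)² = 7.596e-06 m²
R_2 = (1.67×10^-8)(38.5)/(7.596e-06) = 0.08464 Ω
Seg 3: A = π(d/2)² = π(1.2150e-03 m)² = 4.638e-06 m²
R_3 = (2.65×10^-8)(25.6)/(4.638e-06) = 0.1463 Ω
R_total = R_1 + R_2 + R_3 = 0.536 Ω

0.536 Ω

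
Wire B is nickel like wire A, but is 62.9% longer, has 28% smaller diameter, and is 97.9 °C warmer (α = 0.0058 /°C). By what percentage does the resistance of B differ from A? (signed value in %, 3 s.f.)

R ∝ ρL/d² with ρ ∝ (1+αΔT), so R_B/R_A = (1 + 62.9/100) × (1 − 28/100)⁻² × (1 + 0.0058×97.9)
= 1.629 × 1.929 × 1.568 = 4.927
(R_B − R_A)/R_A = 4.927 − 1 = 393%

393%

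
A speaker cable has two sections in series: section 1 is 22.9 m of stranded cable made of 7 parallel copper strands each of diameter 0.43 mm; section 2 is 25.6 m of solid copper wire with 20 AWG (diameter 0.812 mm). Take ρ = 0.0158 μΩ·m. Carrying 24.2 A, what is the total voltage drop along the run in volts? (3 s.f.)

ρ = 0.0158 μΩ·m = 1.58×10^-8 Ω·m
Section 1: A_strand = π(2.1500e-04)² = 1.452e-07 m²; R₁ = ρL/(N·A_s) = (1.58×10^-8)(22.9)/(7×1.452e-07) = 0.3559 Ω
Section 2: A = π(0.812/2 mm)² = π(4.0600e-04 m)² = 5.178e-07 m²
R₂ = (1.58×10^-8)(25.6)/(5.178e-07) = 0.7811 Ω
R = R₁ + R₂ = 1.137 Ω
V = IR = 24.2 × 1.137 = 27.5 V

27.5 V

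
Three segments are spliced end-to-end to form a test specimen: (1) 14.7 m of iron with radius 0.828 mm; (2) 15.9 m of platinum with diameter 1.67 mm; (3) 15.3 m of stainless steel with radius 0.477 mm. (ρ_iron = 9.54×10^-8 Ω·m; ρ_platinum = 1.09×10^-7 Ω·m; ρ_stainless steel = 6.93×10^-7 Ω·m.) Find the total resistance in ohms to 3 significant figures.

16.3 Ω

Seg 1: A = πr² = π(8.2800e-04 m)² = 2.154e-06 m²
R_1 = (9.54×10^-8)(14.7)/(2.154e-06) = 0.6511 Ω
Seg 2: A = π(d/2)² = π(8.3500e-04 m)² = 2.190e-06 m²
R_2 = (1.09×10^-7)(15.9)/(2.190e-06) = 0.7912 Ω
Seg 3: A = πr² = π(4.7700e-04 m)² = 7.148e-07 m²
R_3 = (6.93×10^-7)(15.3)/(7.148e-07) = 14.83 Ω
R_total = R_1 + R_2 + R_3 = 16.3 Ω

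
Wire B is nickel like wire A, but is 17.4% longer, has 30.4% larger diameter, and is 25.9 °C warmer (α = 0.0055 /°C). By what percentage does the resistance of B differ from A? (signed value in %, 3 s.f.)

R ∝ ρL/d² with ρ ∝ (1+αΔT), so R_B/R_A = (1 + 17.4/100) × (1 + 30.4/100)⁻² × (1 + 0.0055×25.9)
= 1.174 × 0.5881 × 1.142 = 0.7888
(R_B − R_A)/R_A = 0.7888 − 1 = -21.1%

-21.1%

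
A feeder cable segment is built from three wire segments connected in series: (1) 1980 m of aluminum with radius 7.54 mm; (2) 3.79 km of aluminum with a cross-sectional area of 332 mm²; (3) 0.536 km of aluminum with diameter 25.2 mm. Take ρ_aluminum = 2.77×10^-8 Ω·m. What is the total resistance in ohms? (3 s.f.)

Seg 1: A = πr² = π(7.5400e-03 m)² = 1.786e-04 m²
R_1 = (2.77×10^-8)(1980)/(1.786e-04) = 0.3071 Ω
Seg 2: A = 332 mm² = 3.320e-04 m²
R_2 = (2.77×10^-8)(3790)/(3.320e-04) = 0.3162 Ω
Seg 3: A = π(d/2)² = π(1.2600e-02 m)² = 4.988e-04 m²
R_3 = (2.77×10^-8)(536)/(4.988e-04) = 0.02977 Ω
R_total = R_1 + R_2 + R_3 = 0.653 Ω

0.653 Ω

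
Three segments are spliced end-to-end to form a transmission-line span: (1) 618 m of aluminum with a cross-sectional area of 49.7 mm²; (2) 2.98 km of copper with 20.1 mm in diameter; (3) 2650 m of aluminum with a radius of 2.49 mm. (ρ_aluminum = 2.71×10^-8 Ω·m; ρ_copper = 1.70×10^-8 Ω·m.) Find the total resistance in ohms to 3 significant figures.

Seg 1: A = 49.7 mm² = 4.970e-05 m²
R_1 = (2.71×10^-8)(618)/(4.970e-05) = 0.337 Ω
Seg 2: A = π(d/2)² = π(1.0050e-02 m)² = 3.173e-04 m²
R_2 = (1.70×10^-8)(2980)/(3.173e-04) = 0.1597 Ω
Seg 3: A = πr² = π(2.4900e-03 m)² = 1.948e-05 m²
R_3 = (2.71×10^-8)(2650)/(1.948e-05) = 3.687 Ω
R_total = R_1 + R_2 + R_3 = 4.18 Ω

4.18 Ω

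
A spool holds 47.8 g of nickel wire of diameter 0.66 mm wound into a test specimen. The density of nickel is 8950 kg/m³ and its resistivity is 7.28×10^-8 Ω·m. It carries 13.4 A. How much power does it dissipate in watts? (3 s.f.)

596 W

A = π(d/2)² = π(3.3000e-04 m)² = 3.4212e-07 m²
L = m/(density·A) = 0.0478/(8950×3.4212e-07) = 15.61 m
R = ρL/A = (7.28×10^-8)(15.61)/(3.4212e-07) = 3.322 Ω
P = I²R = (13.4)² × 3.322 = 596 W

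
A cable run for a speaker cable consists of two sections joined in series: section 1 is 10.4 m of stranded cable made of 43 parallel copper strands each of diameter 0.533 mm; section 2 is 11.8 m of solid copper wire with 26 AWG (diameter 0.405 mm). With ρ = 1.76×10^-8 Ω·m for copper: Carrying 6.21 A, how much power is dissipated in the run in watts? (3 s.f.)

62.9 W

Section 1: A_strand = π(2.6650e-04)² = 2.231e-07 m²; R₁ = ρL/(N·A_s) = (1.76×10^-8)(10.4)/(43×2.231e-07) = 0.01908 Ω
Section 2: A = π(0.405/2 mm)² = π(2.0250e-04 m)² = 1.288e-07 m²
R₂ = (1.76×10^-8)(11.8)/(1.288e-07) = 1.612 Ω
R = R₁ + R₂ = 1.631 Ω
P = I²R = (6.21)² × 1.631 = 62.9 W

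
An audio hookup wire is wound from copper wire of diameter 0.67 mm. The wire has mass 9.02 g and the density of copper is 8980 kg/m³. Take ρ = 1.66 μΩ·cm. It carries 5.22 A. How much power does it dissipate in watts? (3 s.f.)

3.66 W

ρ = 1.66 μΩ·cm = 1.66×10^-8 Ω·m
A = π(d/2)² = π(3.3500e-04 m)² = 3.5257e-07 m²
L = m/(density·A) = 0.00902/(8980×3.5257e-07) = 2.849 m
R = ρL/A = (1.66×10^-8)(2.849)/(3.5257e-07) = 0.1341 Ω
P = I²R = (5.22)² × 0.1341 = 3.66 W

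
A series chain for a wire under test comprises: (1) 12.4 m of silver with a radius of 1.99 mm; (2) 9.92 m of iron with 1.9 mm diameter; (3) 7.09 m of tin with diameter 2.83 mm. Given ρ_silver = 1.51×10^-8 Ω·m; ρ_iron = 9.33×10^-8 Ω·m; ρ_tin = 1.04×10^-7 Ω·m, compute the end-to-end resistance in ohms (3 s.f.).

0.459 Ω

Seg 1: A = πr² = π(1.9900e-03 m)² = 1.244e-05 m²
R_1 = (1.51×10^-8)(12.4)/(1.244e-05) = 0.01505 Ω
Seg 2: A = π(d/2)² = π(9.5000e-04 m)² = 2.835e-06 m²
R_2 = (9.33×10^-8)(9.92)/(2.835e-06) = 0.3264 Ω
Seg 3: A = π(d/2)² = π(1.4150e-03 m)² = 6.290e-06 m²
R_3 = (1.04×10^-7)(7.09)/(6.290e-06) = 0.1172 Ω
R_total = R_1 + R_2 + R_3 = 0.459 Ω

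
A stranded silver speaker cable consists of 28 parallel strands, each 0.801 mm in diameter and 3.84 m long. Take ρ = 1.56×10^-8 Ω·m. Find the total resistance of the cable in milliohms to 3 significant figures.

A_strand = π(4.0050e-04 m)² = 5.039e-07 m²
R_strand = ρL/A = (1.56×10^-8)(3.84)/(5.039e-07) = 0.1189 Ω
R_total = R_strand/N = 0.1189/28 = 4.25 mΩ

4.25 mΩ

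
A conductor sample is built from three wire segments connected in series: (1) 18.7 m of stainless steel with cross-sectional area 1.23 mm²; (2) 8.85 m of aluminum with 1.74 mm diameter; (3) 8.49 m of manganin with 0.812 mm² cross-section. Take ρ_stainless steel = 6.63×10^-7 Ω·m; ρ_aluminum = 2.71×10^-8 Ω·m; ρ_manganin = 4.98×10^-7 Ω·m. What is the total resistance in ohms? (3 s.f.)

Seg 1: A = 1.23 mm² = 1.230e-06 m²
R_1 = (6.63×10^-7)(18.7)/(1.230e-06) = 10.08 Ω
Seg 2: A = π(d/2)² = π(8.7000e-04 m)² = 2.378e-06 m²
R_2 = (2.71×10^-8)(8.85)/(2.378e-06) = 0.1009 Ω
Seg 3: A = 0.812 mm² = 8.120e-07 m²
R_3 = (4.98×10^-7)(8.49)/(8.120e-07) = 5.207 Ω
R_total = R_1 + R_2 + R_3 = 15.4 Ω

15.4 Ω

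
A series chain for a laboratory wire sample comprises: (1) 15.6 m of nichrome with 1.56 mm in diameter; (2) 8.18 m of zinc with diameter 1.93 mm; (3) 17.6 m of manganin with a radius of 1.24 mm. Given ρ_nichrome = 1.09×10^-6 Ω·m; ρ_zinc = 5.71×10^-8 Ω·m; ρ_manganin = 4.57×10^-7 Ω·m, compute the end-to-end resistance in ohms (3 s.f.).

10.7 Ω

Seg 1: A = π(d/2)² = π(7.8000e-04 m)² = 1.911e-06 m²
R_1 = (1.09×10^-6)(15.6)/(1.911e-06) = 8.896 Ω
Seg 2: A = π(d/2)² = π(9.6500e-04 m)² = 2.926e-06 m²
R_2 = (5.71×10^-8)(8.18)/(2.926e-06) = 0.1597 Ω
Seg 3: A = πr² = π(1.2400e-03 m)² = 4.831e-06 m²
R_3 = (4.57×10^-7)(17.6)/(4.831e-06) = 1.665 Ω
R_total = R_1 + R_2 + R_3 = 10.7 Ω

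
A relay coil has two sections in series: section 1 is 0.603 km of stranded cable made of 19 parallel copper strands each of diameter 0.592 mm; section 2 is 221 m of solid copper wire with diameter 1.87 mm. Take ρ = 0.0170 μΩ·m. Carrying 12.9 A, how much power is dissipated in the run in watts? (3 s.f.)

ρ = 0.0170 μΩ·m = 1.70×10^-8 Ω·m
Section 1: A_strand = π(2.9600e-04)² = 2.753e-07 m²; R₁ = ρL/(N·A_s) = (1.70×10^-8)(603)/(19×2.753e-07) = 1.96 Ω
Section 2: A = π(d/2)² = π(9.3500e-04 m)² = 2.746e-06 m²
R₂ = (1.70×10^-8)(221)/(2.746e-06) = 1.368 Ω
R = R₁ + R₂ = 3.328 Ω
P = I²R = (12.9)² × 3.328 = 554 W

554 W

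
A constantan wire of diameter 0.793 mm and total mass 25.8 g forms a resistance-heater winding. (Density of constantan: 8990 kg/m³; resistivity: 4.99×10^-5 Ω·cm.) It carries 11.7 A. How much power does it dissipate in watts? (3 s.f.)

ρ = 4.99×10^-5 Ω·cm = 4.99×10^-7 Ω·m
A = π(d/2)² = π(3.9650e-04 m)² = 4.9390e-07 m²
L = m/(density·A) = 0.0258/(8990×4.9390e-07) = 5.811 m
R = ρL/A = (4.99×10^-7)(5.811)/(4.9390e-07) = 5.871 Ω
P = I²R = (11.7)² × 5.871 = 804 W

804 W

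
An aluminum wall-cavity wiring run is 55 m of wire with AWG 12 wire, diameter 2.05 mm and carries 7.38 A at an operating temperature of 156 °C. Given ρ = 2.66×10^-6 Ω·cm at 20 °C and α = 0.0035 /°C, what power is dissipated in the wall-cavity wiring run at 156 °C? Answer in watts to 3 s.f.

35.6 W

ρ = 2.66×10^-6 Ω·cm = 2.66×10^-8 Ω·m
A = π(2.05/2 mm)² = π(1.0250e-03 m)² = 3.301e-06 m²
R₍20₎ = ρL/A = (2.66×10^-8)(55)/(3.301e-06) = 0.4432 Ω
R₍156₎ = R₍20₎(1 + αΔT) = 0.4432 × (1 + 0.0035×136) = 0.6542 Ω
P = I²R = (7.38)² × 0.6542 = 35.6 W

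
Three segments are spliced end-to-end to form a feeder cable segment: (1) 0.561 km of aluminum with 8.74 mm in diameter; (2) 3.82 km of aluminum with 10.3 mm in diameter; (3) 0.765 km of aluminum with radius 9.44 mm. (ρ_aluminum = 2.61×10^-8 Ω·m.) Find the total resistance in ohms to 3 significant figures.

1.51 Ω

Seg 1: A = π(d/2)² = π(4.3700e-03 m)² = 5.999e-05 m²
R_1 = (2.61×10^-8)(561)/(5.999e-05) = 0.2441 Ω
Seg 2: A = π(d/2)² = π(5.1500e-03 m)² = 8.332e-05 m²
R_2 = (2.61×10^-8)(3820)/(8.332e-05) = 1.197 Ω
Seg 3: A = πr² = π(9.4400e-03 m)² = 2.800e-04 m²
R_3 = (2.61×10^-8)(765)/(2.800e-04) = 0.07132 Ω
R_total = R_1 + R_2 + R_3 = 1.51 Ω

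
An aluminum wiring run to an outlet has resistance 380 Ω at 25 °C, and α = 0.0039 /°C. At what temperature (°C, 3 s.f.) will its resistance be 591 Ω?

R = R₀(1 + α(T − T₀)) ⇒ T = T₀ + (R/R₀ − 1)/α
T = 25 + (591/380 − 1)/0.0039 = 25 + (0.5553)/0.0039 = 167 °C

167 °C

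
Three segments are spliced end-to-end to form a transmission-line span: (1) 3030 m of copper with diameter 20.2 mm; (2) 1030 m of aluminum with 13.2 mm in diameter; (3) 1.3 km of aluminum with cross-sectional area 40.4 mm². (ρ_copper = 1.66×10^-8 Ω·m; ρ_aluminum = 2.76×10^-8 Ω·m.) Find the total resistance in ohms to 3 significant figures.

Seg 1: A = π(d/2)² = π(1.0100e-02 m)² = 3.205e-04 m²
R_1 = (1.66×10^-8)(3030)/(3.205e-04) = 0.1569 Ω
Seg 2: A = π(d/2)² = π(6.6000e-03 m)² = 1.368e-04 m²
R_2 = (2.76×10^-8)(1030)/(1.368e-04) = 0.2077 Ω
Seg 3: A = 40.4 mm² = 4.040e-05 m²
R_3 = (2.76×10^-8)(1300)/(4.040e-05) = 0.8881 Ω
R_total = R_1 + R_2 + R_3 = 1.25 Ω

1.25 Ω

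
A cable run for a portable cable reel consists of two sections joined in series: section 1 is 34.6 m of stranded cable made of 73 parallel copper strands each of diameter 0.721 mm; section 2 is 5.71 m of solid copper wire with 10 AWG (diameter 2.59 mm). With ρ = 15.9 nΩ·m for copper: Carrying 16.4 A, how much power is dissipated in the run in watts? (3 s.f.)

9.60 W

ρ = 15.9 nΩ·m = 1.59×10^-8 Ω·m
Section 1: A_strand = π(3.6050e-04)² = 4.083e-07 m²; R₁ = ρL/(N·A_s) = (1.59×10^-8)(34.6)/(73×4.083e-07) = 0.01846 Ω
Section 2: A = π(2.59/2 mm)² = π(1.2950e-03 m)² = 5.269e-06 m²
R₂ = (1.59×10^-8)(5.71)/(5.269e-06) = 0.01723 Ω
R = R₁ + R₂ = 0.03569 Ω
P = I²R = (16.4)² × 0.03569 = 9.60 W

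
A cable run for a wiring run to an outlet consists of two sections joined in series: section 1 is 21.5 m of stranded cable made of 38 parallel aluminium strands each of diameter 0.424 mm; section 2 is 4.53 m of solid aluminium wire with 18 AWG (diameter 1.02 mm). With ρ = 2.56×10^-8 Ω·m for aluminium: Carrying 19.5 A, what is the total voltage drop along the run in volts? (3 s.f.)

4.77 V

Section 1: A_strand = π(2.1200e-04)² = 1.412e-07 m²; R₁ = ρL/(N·A_s) = (2.56×10^-8)(21.5)/(38×1.412e-07) = 0.1026 Ω
Section 2: A = π(1.02/2 mm)² = π(5.1000e-04 m)² = 8.171e-07 m²
R₂ = (2.56×10^-8)(4.53)/(8.171e-07) = 0.1419 Ω
R = R₁ + R₂ = 0.2445 Ω
V = IR = 19.5 × 0.2445 = 4.77 V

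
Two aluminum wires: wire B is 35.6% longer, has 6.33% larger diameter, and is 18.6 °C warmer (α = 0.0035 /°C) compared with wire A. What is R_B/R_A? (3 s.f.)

R ∝ ρL/d² with ρ ∝ (1+αΔT), so R_B/R_A = (1 + 35.6/100) × (1 + 6.33/100)⁻² × (1 + 0.0035×18.6)
= 1.356 × 0.8845 × 1.065 = 1.28

1.28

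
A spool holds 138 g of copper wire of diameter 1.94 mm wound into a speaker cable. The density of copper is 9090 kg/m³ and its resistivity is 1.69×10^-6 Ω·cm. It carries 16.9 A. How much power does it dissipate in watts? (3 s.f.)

8.39 W

ρ = 1.69×10^-6 Ω·cm = 1.69×10^-8 Ω·m
A = π(d/2)² = π(9.7000e-04 m)² = 2.9559e-06 m²
L = m/(density·A) = 0.138/(9090×2.9559e-06) = 5.136 m
R = ρL/A = (1.69×10^-8)(5.136)/(2.9559e-06) = 0.02936 Ω
P = I²R = (16.9)² × 0.02936 = 8.39 W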